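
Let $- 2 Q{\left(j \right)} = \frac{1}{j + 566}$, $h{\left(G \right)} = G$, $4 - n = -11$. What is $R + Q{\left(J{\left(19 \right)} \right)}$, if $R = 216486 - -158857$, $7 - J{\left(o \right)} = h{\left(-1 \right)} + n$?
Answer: $\frac{419633473}{1118} \approx 3.7534 \cdot 10^{5}$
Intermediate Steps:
$n = 15$ ($n = 4 - -11 = 4 + 11 = 15$)
$J{\left(o \right)} = -7$ ($J{\left(o \right)} = 7 - \left(-1 + 15\right) = 7 - 14 = -7$)
$Q{\left(j \right)} = - \frac{1}{2 \left(566 + j\right)}$ ($Q{\left(j \right)} = - \frac{1}{2 \left(j + 566\right)} = - \frac{1}{2 \left(566 + j\right)}$)
$R = 375343$ ($R = 216486 + 158857 = 375343$)
$R + Q{\left(J{\left(19 \right)} \right)} = 375343 - \frac{1}{1132 + 2 \left(-7\right)} = 375343 - \frac{1}{1132 - 14} = 375343 - \frac{1}{1118} = \frac{419633473}{1118}$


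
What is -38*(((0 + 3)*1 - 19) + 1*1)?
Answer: 570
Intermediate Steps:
-38*(((0 + 3)*1 - 19) + 1*1) = -38*((3*1 - 19) + 1) = -38*((3 - 19) + 1) = -38*(-16 + 1) = -38*(-15) = 570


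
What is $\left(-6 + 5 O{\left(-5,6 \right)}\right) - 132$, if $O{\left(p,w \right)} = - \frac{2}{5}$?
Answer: $-140$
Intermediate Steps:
$O{\left(p,w \right)} = - \frac{2}{5}$ ($O{\left(p,w \right)} = \left(-2\right) \frac{1}{5} = - \frac{2}{5}$)
$\left(-6 + 5 O{\left(-5,6 \right)}\right) - 132 = \left(-6 + 5 \left(- \frac{2}{5}\right)\right) - 132 = \left(-6 - 2\right) - 132 = -8 - 132 = -140$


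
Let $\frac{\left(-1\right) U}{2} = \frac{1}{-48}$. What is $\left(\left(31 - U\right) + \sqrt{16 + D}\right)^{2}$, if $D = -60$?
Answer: $\frac{526705}{576} + \frac{743 i \sqrt{11}}{6} \approx 914.42 + 410.71 i$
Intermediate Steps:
$U = \frac{1}{24}$ ($U = - \frac{2}{-48} = \left(-2\right) \left(- \frac{1}{48}\right) = \frac{1}{24} \approx 0.041667$)
$\left(\left(31 - U\right) + \sqrt{16 + D}\right)^{2} = \left(\left(31 - \frac{1}{24}\right) + \sqrt{16 - 60}\right)^{2} = \left(\left(31 - \frac{1}{24}\right) + \sqrt{-44}\right)^{2} = \left(\frac{743}{24} + 2 i \sqrt{11}\right)^{2}$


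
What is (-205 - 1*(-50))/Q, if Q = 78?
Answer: -155/78 ≈ -1.9872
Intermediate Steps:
(-205 - 1*(-50))/Q = (-205 - 1*(-50))/78 = (-205 + 50)*(1/78) = -155*1/78 = -155/78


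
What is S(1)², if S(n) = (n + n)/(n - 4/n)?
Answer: 4/9 ≈ 0.44444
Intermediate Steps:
S(n) = 2*n/(n - 4/n) (S(n) = (2*n)/(n - 4/n) = 2*n/(n - 4/n))
S(1)² = (2*1²/(-4 + 1²))² = (2*1/(-4 + 1))² = (2*1/(-3))² = (2*1*(-⅓))² = (-⅔)² = 4/9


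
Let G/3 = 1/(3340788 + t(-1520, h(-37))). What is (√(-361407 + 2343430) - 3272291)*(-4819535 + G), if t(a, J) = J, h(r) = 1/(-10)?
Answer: 526873020642976744385/33407879 - 161010442116235*√1982023/33407879 ≈ 1.5764e+13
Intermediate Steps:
h(r) = -⅒
G = 30/33407879 (G = 3/(3340788 - ⅒) = 3/(33407879/10) = 3*(10/33407879) = 30/33407879 ≈ 8.9799e-7)
(√(-361407 + 2343430) - 3272291)*(-4819535 + G) = (√(-361407 + 2343430) - 3272291)*(-4819535 + 30/33407879) = (√1982023 - 3272291)*(-161010442116235/33407879) = (-3272291 + √1982023)*(-161010442116235/33407879) = 526873020642976744385/33407879 - 161010442116235*√1982023/33407879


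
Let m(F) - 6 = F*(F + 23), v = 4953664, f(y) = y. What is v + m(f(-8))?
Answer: 4953550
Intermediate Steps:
m(F) = 6 + F*(23 + F) (m(F) = 6 + F*(F + 23) = 6 + F*(23 + F))
v + m(f(-8)) = 4953664 + (6 + (-8)² + 23*(-8)) = 4953664 + (6 + 64 - 184) = 4953664 - 114 = 4953550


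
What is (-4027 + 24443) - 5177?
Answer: 15239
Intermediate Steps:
(-4027 + 24443) - 5177 = 20416 - 5177 = 15239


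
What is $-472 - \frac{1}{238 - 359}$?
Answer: $- \frac{57111}{121} \approx -471.99$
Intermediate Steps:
$-472 - \frac{1}{238 - 359} = -472 - \frac{1}{-121} = -472 - - \frac{1}{121} = -472 + \frac{1}{121} = - \frac{57111}{121}$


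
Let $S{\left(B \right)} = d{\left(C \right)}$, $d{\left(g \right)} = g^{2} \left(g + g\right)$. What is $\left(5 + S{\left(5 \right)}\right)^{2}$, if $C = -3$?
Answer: $2401$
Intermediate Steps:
$d{\left(g \right)} = 2 g^{3}$ ($d{\left(g \right)} = g^{2} \cdot 2 g = 2 g^{3}$)
$S{\left(B \right)} = -54$ ($S{\left(B \right)} = 2 \left(-3\right)^{3} = 2 \left(-27\right) = -54$)
$\left(5 + S{\left(5 \right)}\right)^{2} = \left(5 - 54\right)^{2} = \left(-49\right)^{2} = 2401$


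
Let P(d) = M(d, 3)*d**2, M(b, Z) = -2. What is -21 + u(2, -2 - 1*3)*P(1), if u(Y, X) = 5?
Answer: -31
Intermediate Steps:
P(d) = -2*d**2
-21 + u(2, -2 - 1*3)*P(1) = -21 + 5*(-2*1**2) = -21 + 5*(-2*1) = -21 + 5*(-2) = -21 - 10 = -31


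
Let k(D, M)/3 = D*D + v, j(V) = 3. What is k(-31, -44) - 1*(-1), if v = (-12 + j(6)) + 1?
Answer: 2860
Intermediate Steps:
v = -8 (v = (-12 + 3) + 1 = -9 + 1 = -8)
k(D, M) = -24 + 3*D² (k(D, M) = 3*(D*D - 8) = 3*(D² - 8) = 3*(-8 + D²) = -24 + 3*D²)
k(-31, -44) - 1*(-1) = (-24 + 3*(-31)²) - 1*(-1) = (-24 + 3*961) + 1 = (-24 + 2883) + 1 = 2859 + 1 = 2860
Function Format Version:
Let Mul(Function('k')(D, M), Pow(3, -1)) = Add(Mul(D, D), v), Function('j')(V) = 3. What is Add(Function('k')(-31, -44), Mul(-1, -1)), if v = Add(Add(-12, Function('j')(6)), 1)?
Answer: 2860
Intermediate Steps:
v = -8 (v = Add(Add(-12, 3), 1) = Add(-9, 1) = -8)
Function('k')(D, M) = Add(-24, Mul(3, Pow(D, 2))) (Function('k')(D, M) = Mul(3, Add(Mul(D, D), -8)) = Mul(3, Add(Pow(D, 2), -8)) = Mul(3, Add(-8, Pow(D, 2))) = Add(-24, Mul(3, Pow(D, 2))))
Add(Function('k')(-31, -44), Mul(-1, -1)) = Add(Add(-24, Mul(3, Pow(-31, 2))), Mul(-1, -1)) = Add(Add(-24, Mul(3, 961)), 1) = Add(Add(-24, 2883), 1) = Add(2859, 1) = 2860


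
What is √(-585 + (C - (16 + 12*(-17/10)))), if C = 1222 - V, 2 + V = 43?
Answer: √15010/5 ≈ 24.503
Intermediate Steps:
V = 41 (V = -2 + 43 = 41)
C = 1181 (C = 1222 - 1*41 = 1222 - 41 = 1181)
√(-585 + (C - (16 + 12*(-17/10)))) = √(-585 + (1181 - (16 + 12*(-17/10)))) = √(-585 + (1181 - (16 - 102/5))) = √(-585 + (1181 - 1*(-22/5))) = √(-585 + (1181 + 22/5)) = √(-585 + 5927/5) = √(3002/5) = √15010/5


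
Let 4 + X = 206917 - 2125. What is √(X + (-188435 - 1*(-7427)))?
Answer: 2*√5945 ≈ 154.21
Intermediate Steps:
X = 204788 (X = -4 + (206917 - 2125) = -4 + 204792 = 204788)
√(X + (-188435 - 1*(-7427))) = √(204788 + (-188435 - 1*(-7427))) = √(204788 + (-188435 + 7427)) = √(204788 - 181008) = √23780 = 2*√5945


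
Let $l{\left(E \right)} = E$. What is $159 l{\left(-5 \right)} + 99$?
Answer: $-696$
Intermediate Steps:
$159 l{\left(-5 \right)} + 99 = 159 \left(-5\right) + 99 = -795 + 99 = -696$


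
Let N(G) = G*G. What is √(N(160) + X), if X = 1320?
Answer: 2*√6730 ≈ 164.07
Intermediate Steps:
N(G) = G²
√(N(160) + X) = √(160² + 1320) = √(25600 + 1320) = √26920 = 2*√6730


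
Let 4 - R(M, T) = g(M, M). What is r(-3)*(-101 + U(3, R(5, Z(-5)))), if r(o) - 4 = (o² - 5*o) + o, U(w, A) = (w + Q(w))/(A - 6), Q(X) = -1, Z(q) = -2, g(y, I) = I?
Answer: -17725/7 ≈ -2532.1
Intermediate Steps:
R(M, T) = 4 - M
U(w, A) = (-1 + w)/(-6 + A) (U(w, A) = (w - 1)/(A - 6) = (-1 + w)/(-6 + A))
r(o) = 4 + o² - 4*o (r(o) = 4 + ((o² - 5*o) + o) = 4 + (o² - 4*o) = 4 + o² - 4*o)
r(-3)*(-101 + U(3, R(5, Z(-5)))) = (4 + (-3)² - 4*(-3))*(-101 + (-1 + 3)/(-6 + (4 - 1*5))) = (4 + 9 + 12)*(-101 + 2/(-6 + (4 - 5))) = 25*(-101 + 2/(-6 - 1)) = 25*(-101 + 2/(-7)) = 25*(-101 - ⅐*2) = 25*(-101 - 2/7) = 25*(-709/7) = -17725/7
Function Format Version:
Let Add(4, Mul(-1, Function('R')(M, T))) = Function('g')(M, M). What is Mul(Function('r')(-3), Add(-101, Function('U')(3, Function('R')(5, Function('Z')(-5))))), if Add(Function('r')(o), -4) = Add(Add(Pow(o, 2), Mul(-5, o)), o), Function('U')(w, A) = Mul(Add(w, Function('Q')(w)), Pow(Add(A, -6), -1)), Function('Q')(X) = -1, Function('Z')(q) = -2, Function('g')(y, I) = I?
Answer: Rational(-17725, 7) ≈ -2532.1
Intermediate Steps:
Function('R')(M, T) = Add(4, Mul(-1, M))
Function('U')(w, A) = Mul(Pow(Add(-6, A), -1), Add(-1, w)) (Function('U')(w, A) = Mul(Add(w, -1), Pow(Add(A, -6), -1)) = Mul(Add(-1, w), Pow(Add(-6, A), -1)) = Mul(Pow(Add(-6, A), -1), Add(-1, w)))
Function('r')(o) = Add(4, Pow(o, 2), Mul(-4, o)) (Function('r')(o) = Add(4, Add(Add(Pow(o, 2), Mul(-5, o)), o)) = Add(4, Add(Pow(o, 2), Mul(-4, o))) = Add(4, Pow(o, 2), Mul(-4, o)))
Mul(Function('r')(-3), Add(-101, Function('U')(3, Function('R')(5, Function('Z')(-5))))) = Mul(Add(4, Pow(-3, 2), Mul(-4, -3)), Add(-101, Mul(Pow(Add(-6, Add(4, Mul(-1, 5))), -1), Add(-1, 3)))) = Mul(Add(4, 9, 12), Add(-101, Mul(Pow(Add(-6, Add(4, -5)), -1), 2))) = Mul(25, Add(-101, Mul(Pow(Add(-6, -1), -1), 2))) = Mul(25, Add(-101, Mul(Pow(-7, -1), 2))) = Mul(25, Add(-101, Mul(Rational(-1, 7), 2))) = Mul(25, Add(-101, Rational(-2, 7))) = Mul(25, Rational(-709, 7)) = Rational(-17725, 7)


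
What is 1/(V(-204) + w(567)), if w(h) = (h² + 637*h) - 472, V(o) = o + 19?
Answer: 1/682011 ≈ 1.4663e-6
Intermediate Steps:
V(o) = 19 + o
w(h) = -472 + h² + 637*h
1/(V(-204) + w(567)) = 1/((19 - 204) + (-472 + 567² + 637*567)) = 1/(-185 + (-472 + 321489 + 361179)) = 1/(-185 + 682196) = 1/682011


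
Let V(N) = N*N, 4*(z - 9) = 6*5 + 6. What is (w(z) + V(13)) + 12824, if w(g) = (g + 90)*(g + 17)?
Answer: 16773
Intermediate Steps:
z = 18 (z = 9 + (6*5 + 6)/4 = 9 + (30 + 6)/4 = 9 + (1/4)*36 = 9 + 9 = 18)
V(N) = N**2
w(g) = (17 + g)*(90 + g) (w(g) = (90 + g)*(17 + g) = (17 + g)*(90 + g))
(w(z) + V(13)) + 12824 = ((1530 + 18**2 + 107*18) + 13**2) + 12824 = ((1530 + 324 + 1926) + 169) + 12824 = (3780 + 169) + 12824 = 3949 + 12824 = 16773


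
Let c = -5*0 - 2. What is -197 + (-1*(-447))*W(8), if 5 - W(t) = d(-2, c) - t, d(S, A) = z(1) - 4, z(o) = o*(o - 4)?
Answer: 8743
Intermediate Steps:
z(o) = o*(-4 + o)
c = -2 (c = 0 - 2 = -2)
d(S, A) = -7 (d(S, A) = 1*(-4 + 1) - 4 = 1*(-3) - 4 = -3 - 4 = -7)
W(t) = 12 + t (W(t) = 5 - (-7 - t) = 5 + (7 + t) = 12 + t)
-197 + (-1*(-447))*W(8) = -197 + (-1*(-447))*(12 + 8) = -197 + 447*20 = -197 + 8940 = 8743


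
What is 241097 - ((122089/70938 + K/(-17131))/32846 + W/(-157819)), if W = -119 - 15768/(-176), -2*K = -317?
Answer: 379695321115584381923753/1574865392315673843 ≈ 2.4110e+5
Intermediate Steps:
K = 317/2 (K = -½*(-317) = 317/2 ≈ 158.50)
W = -647/22 (W = -119 - 15768*(-1)/176 = -119 - 73*(-27/22) = -119 + 1971/22 = -647/22 ≈ -29.409)
241097 - ((122089/70938 + K/(-17131))/32846 + W/(-157819)) = 241097 - ((122089/70938 + (317/2)/(-17131))/32846 - 647/22/(-157819)) = 241097 - ((122089*(1/70938) + (317/2)*(-1/17131))*(1/32846) - 647/22*(-1/157819)) = 241097 - ((122089/70938 - 317/34262)*(1/32846) + 647/3472018) = 241097 - ((1040131493/607619439)*(1/32846) + 647/3472018) = 241097 - (1040131493/19957868093394 + 647/3472018) = 241097 - 1*375547634602018/1574865392315673843 = 241097 - 375547634602018/1574865392315673843 = 379695321115584381923753/1574865392315673843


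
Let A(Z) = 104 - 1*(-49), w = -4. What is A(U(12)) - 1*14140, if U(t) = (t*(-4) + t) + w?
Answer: -13987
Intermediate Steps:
U(t) = -4 - 3*t (U(t) = (t*(-4) + t) - 4 = (-4*t + t) - 4 = -3*t - 4 = -4 - 3*t)
A(Z) = 153 (A(Z) = 104 + 49 = 153)
A(U(12)) - 1*14140 = 153 - 1*14140 = 153 - 14140 = -13987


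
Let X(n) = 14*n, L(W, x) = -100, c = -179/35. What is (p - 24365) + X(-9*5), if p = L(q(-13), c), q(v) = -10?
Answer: -25095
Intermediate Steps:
c = -179/35 (c = -179*1/35 = -179/35 ≈ -5.1143)
p = -100
(p - 24365) + X(-9*5) = (-100 - 24365) + 14*(-9*5) = -24465 + 14*(-45) = -24465 - 630 = -25095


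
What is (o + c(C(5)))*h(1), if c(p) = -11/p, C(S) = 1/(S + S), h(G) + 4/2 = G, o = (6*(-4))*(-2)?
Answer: 62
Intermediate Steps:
o = 48 (o = -24*(-2) = 48)
h(G) = -2 + G
C(S) = 1/(2*S)
(o + c(C(5)))*h(1) = (48 - 11/((½)/5))*(-2 + 1) = (48 - 11/((½)*(⅕)))*(-1) = (48 - 11/⅒)*(-1) = (48 - 11*10)*(-1) = (48 - 110)*(-1) = -62*(-1) = 62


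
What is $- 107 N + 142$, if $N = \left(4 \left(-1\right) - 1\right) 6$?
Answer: $3352$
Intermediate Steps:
$N = -30$ ($N = \left(-4 - 1\right) 6 = \left(-5\right) 6 = -30$)
$- 107 N + 142 = \left(-107\right) \left(-30\right) + 142 = 3210 + 142 = 3352$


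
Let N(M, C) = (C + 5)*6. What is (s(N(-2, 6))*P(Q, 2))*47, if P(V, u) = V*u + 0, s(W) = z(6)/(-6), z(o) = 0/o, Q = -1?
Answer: 0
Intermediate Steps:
z(o) = 0
N(M, C) = 30 + 6*C (N(M, C) = (5 + C)*6 = 30 + 6*C)
s(W) = 0 (s(W) = 0/(-6) = 0*(-⅙) = 0)
P(V, u) = V*u
(s(N(-2, 6))*P(Q, 2))*47 = (0*(-1*2))*47 = (0*(-2))*47 = 0*47 = 0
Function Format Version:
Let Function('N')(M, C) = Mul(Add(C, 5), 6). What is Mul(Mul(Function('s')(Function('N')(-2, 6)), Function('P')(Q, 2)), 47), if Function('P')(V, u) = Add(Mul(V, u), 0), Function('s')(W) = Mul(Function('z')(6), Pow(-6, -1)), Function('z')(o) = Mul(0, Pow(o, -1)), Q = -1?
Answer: 0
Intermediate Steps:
Function('z')(o) = 0
Function('N')(M, C) = Add(30, Mul(6, C)) (Function('N')(M, C) = Mul(Add(5, C), 6) = Add(30, Mul(6, C)))
Function('s')(W) = 0 (Function('s')(W) = Mul(0, Pow(-6, -1)) = Mul(0, Rational(-1, 6)) = 0)
Function('P')(V, u) = Mul(V, u)
Mul(Mul(Function('s')(Function('N')(-2, 6)), Function('P')(Q, 2)), 47) = Mul(Mul(0, Mul(-1, 2)), 47) = Mul(Mul(0, -2), 47) = Mul(0, 47) = 0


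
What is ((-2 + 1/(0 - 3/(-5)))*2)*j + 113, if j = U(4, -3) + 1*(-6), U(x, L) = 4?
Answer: 343/3 ≈ 114.33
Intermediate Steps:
j = -2 (j = 4 + 1*(-6) = 4 - 6 = -2)
((-2 + 1/(0 - 3/(-5)))*2)*j + 113 = ((-2 + 1/(0 - 3/(-5)))*2)*(-2) + 113 = ((-2 + 1/(0 - 3*(-⅕)))*2)*(-2) + 113 = ((-2 + 1/(0 + ⅗))*2)*(-2) + 113 = ((-2 + 1/(⅗))*2)*(-2) + 113 = ((-2 + 5/3)*2)*(-2) + 113 = -⅓*2*(-2) + 113 = -⅔*(-2) + 113 = 4/3 + 113 = 343/3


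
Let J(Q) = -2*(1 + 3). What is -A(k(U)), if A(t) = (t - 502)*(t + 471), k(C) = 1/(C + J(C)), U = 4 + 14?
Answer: 23644509/100 ≈ 2.3645e+5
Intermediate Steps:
J(Q) = -8 (J(Q) = -2*4 = -8)
U = 18
k(C) = 1/(-8 + C) (k(C) = 1/(C - 8) = 1/(-8 + C))
A(t) = (-502 + t)*(471 + t)
-A(k(U)) = -(-236442 + (1/(-8 + 18))**2 - 31/(-8 + 18)) = -(-236442 + (1/10)**2 - 31/10) = -(-236442 + (1/10)**2 - 31*1/10) = -(-236442 + 1/100 - 31/10) = -1*(-23644509/100) = 23644509/100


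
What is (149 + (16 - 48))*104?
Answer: 12168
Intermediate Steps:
(149 + (16 - 48))*104 = (149 - 32)*104 = 117*104 = 12168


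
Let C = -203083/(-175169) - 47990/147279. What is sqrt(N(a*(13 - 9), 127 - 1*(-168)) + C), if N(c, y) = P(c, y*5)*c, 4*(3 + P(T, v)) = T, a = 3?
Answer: sqrt(554762693101040232897)/25798715151 ≈ 0.91297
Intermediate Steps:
P(T, v) = -3 + T/4
N(c, y) = c*(-3 + c/4) (N(c, y) = (-3 + c/4)*c = c*(-3 + c/4))
C = 21503500847/25798715151 (C = -203083*(-1/175169) - 47990*1/147279 = 203083/175169 - 47990/147279 = 21503500847/25798715151 ≈ 0.83351)
sqrt(N(a*(13 - 9), 127 - 1*(-168)) + C) = sqrt((3*(13 - 9))*(-12 + 3*(13 - 9))/4 + 21503500847/25798715151) = sqrt((3*4)*(-12 + 3*4)/4 + 21503500847/25798715151) = sqrt((1/4)*12*(-12 + 12) + 21503500847/25798715151) = sqrt((1/4)*12*0 + 21503500847/25798715151) = sqrt(0 + 21503500847/25798715151) = sqrt(21503500847/25798715151) = sqrt(554762693101040232897)/25798715151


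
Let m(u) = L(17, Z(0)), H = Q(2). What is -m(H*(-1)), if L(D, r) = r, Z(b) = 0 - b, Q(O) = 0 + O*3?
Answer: 0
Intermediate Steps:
Q(O) = 3*O (Q(O) = 0 + 3*O = 3*O)
Z(b) = -b
H = 6 (H = 3*2 = 6)
m(u) = 0 (m(u) = -1*0 = 0)
-m(H*(-1)) = -1*0 = 0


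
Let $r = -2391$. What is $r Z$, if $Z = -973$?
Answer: $2326443$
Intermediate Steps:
$r Z = \left(-2391\right) \left(-973\right) = 2326443$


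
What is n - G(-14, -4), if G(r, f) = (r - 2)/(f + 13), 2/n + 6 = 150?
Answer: 43/24 ≈ 1.7917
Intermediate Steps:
n = 1/72 (n = 2/(-6 + 150) = 2/144 = 2*(1/144) = 1/72 ≈ 0.013889)
G(r, f) = (-2 + r)/(13 + f)
n - G(-14, -4) = 1/72 - (-2 - 14)/(13 - 4) = 1/72 - (-16)/9 = 1/72 - 1*(-16/9) = 1/72 + 16/9 = 43/24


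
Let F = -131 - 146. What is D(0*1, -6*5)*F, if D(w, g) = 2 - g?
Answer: -8864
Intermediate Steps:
F = -277
D(0*1, -6*5)*F = (2 - (-6)*5)*(-277) = (2 - 1*(-30))*(-277) = (2 + 30)*(-277) = 32*(-277) = -8864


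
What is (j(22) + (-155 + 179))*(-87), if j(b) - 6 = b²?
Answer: -44718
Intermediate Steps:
j(b) = 6 + b²
(j(22) + (-155 + 179))*(-87) = ((6 + 22²) + (-155 + 179))*(-87) = ((6 + 484) + 24)*(-87) = (490 + 24)*(-87) = 514*(-87) = -44718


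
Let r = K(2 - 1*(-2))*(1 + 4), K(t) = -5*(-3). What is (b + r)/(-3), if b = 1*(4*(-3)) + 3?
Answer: -22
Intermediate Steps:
K(t) = 15
r = 75 (r = 15*(1 + 4) = 15*5 = 75)
b = -9 (b = 1*(-12) + 3 = -12 + 3 = -9)
(b + r)/(-3) = (-9 + 75)/(-3) = 66*(-⅓) = -22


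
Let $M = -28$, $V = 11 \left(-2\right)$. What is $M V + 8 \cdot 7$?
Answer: $672$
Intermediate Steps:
$V = -22$
$M V + 8 \cdot 7 = \left(-28\right) \left(-22\right) + 8 \cdot 7 = 616 + 56 = 672$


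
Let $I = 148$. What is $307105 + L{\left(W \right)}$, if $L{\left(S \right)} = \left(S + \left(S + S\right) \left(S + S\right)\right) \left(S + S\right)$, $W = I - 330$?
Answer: $-47855191$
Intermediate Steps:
$W = -182$ ($W = 148 - 330 = -182$)
$L{\left(S \right)} = 2 S \left(S + 4 S^{2}\right)$ ($L{\left(S \right)} = \left(S + 2 S 2 S\right) 2 S = \left(S + 4 S^{2}\right) 2 S = 2 S \left(S + 4 S^{2}\right)$)
$307105 + L{\left(W \right)} = 307105 + \left(-182\right)^{2} \left(2 + 8 \left(-182\right)\right) = 307105 + 33124 \left(2 - 1456\right) = 307105 + 33124 \left(-1454\right) = 307105 - 48162296 = -47855191$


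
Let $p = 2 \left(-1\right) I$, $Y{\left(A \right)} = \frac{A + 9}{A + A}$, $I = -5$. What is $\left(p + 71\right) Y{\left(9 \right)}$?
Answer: $81$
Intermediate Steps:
$Y{\left(A \right)} = \frac{9 + A}{2 A}$
$p = 10$ ($p = 2 \left(-1\right) \left(-5\right) = \left(-2\right) \left(-5\right) = 10$)
$\left(p + 71\right) Y{\left(9 \right)} = \left(10 + 71\right) \frac{9 + 9}{2 \cdot 9} = 81 \cdot \frac{1}{2} \cdot \frac{1}{9} \cdot 18 = 81 \cdot 1 = 81$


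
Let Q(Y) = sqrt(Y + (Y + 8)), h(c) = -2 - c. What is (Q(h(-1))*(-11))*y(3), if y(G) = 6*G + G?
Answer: -231*sqrt(6) ≈ -565.83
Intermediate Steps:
y(G) = 7*G
Q(Y) = sqrt(8 + 2*Y) (Q(Y) = sqrt(Y + (8 + Y)) = sqrt(8 + 2*Y))
(Q(h(-1))*(-11))*y(3) = (sqrt(8 + 2*(-2 - 1*(-1)))*(-11))*(7*3) = (sqrt(8 + 2*(-2 + 1))*(-11))*21 = (sqrt(8 + 2*(-1))*(-11))*21 = (sqrt(8 - 2)*(-11))*21 = (sqrt(6)*(-11))*21 = -11*sqrt(6)*21 = -231*sqrt(6)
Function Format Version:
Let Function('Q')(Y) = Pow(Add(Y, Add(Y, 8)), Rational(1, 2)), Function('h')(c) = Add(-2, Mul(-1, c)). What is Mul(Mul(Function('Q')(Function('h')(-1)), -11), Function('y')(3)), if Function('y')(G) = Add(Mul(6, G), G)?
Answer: Mul(-231, Pow(6, Rational(1, 2))) ≈ -565.83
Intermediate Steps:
Function('y')(G) = Mul(7, G)
Function('Q')(Y) = Pow(Add(8, Mul(2, Y)), Rational(1, 2)) (Function('Q')(Y) = Pow(Add(Y, Add(8, Y)), Rational(1, 2)) = Pow(Add(8, Mul(2, Y)), Rational(1, 2)))
Mul(Mul(Function('Q')(Function('h')(-1)), -11), Function('y')(3)) = Mul(Mul(Pow(Add(8, Mul(2, Add(-2, Mul(-1, -1)))), Rational(1, 2)), -11), Mul(7, 3)) = Mul(Mul(Pow(Add(8, Mul(2, Add(-2, 1))), Rational(1, 2)), -11), 21) = Mul(Mul(Pow(Add(8, Mul(2, -1)), Rational(1, 2)), -11), 21) = Mul(Mul(Pow(Add(8, -2), Rational(1, 2)), -11), 21) = Mul(Mul(Pow(6, Rational(1, 2)), -11), 21) = Mul(Mul(-11, Pow(6, Rational(1, 2))), 21) = Mul(-231, Pow(6, Rational(1, 2)))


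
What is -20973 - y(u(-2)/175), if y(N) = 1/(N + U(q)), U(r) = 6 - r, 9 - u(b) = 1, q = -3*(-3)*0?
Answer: -22189609/1058 ≈ -20973.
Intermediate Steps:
q = 0 (q = 9*0 = 0)
u(b) = 8 (u(b) = 9 - 1*1 = 9 - 1 = 8)
y(N) = 1/(6 + N) (y(N) = 1/(N + (6 - 1*0)) = 1/(N + (6 + 0)) = 1/(N + 6) = 1/(6 + N))
-20973 - y(u(-2)/175) = -20973 - 1/(6 + 8/175) = -20973 - 1/1058/175 = -20973 - 1*175/1058 = -20973 - 175/1058 = -22189609/1058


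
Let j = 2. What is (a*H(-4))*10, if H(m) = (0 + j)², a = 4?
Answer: 160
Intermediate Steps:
H(m) = 4 (H(m) = (0 + 2)² = 2² = 4)
(a*H(-4))*10 = (4*4)*10 = 16*10 = 160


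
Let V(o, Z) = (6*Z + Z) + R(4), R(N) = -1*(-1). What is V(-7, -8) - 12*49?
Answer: -643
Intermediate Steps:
R(N) = 1
V(o, Z) = 1 + 7*Z (V(o, Z) = (6*Z + Z) + 1 = 7*Z + 1 = 1 + 7*Z)
V(-7, -8) - 12*49 = (1 + 7*(-8)) - 12*49 = (1 - 56) - 588 = -55 - 588 = -643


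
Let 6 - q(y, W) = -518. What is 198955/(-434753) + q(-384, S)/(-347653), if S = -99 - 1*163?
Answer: -69395113187/151143184709 ≈ -0.45914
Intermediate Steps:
S = -262 (S = -99 - 163 = -262)
q(y, W) = 524 (q(y, W) = 6 - 1*(-518) = 6 + 518 = 524)
198955/(-434753) + q(-384, S)/(-347653) = 198955/(-434753) + 524/(-347653) = 198955*(-1/434753) + 524*(-1/347653) = -198955/434753 - 524/347653 = -69395113187/151143184709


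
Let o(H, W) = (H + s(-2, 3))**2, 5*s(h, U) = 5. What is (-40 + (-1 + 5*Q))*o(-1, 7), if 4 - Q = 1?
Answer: 0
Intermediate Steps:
Q = 3 (Q = 4 - 1*1 = 4 - 1 = 3)
s(h, U) = 1 (s(h, U) = (1/5)*5 = 1)
o(H, W) = (1 + H)**2 (o(H, W) = (H + 1)**2 = (1 + H)**2)
(-40 + (-1 + 5*Q))*o(-1, 7) = (-40 + (-1 + 5*3))*(1 - 1)**2 = (-40 + (-1 + 15))*0**2 = (-40 + 14)*0 = -26*0 = 0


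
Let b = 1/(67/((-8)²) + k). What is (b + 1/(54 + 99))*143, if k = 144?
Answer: 2727725/1420299 ≈ 1.9205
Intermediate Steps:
b = 64/9283 (b = 1/(67/((-8)²) + 144) = 1/(67/64 + 144) = 1/(9283/64) = 64/9283 ≈ 0.0068943)
(b + 1/(54 + 99))*143 = (64/9283 + 1/(54 + 99))*143 = (64/9283 + 1/153)*143 = (19075/1420299)*143 = 2727725/1420299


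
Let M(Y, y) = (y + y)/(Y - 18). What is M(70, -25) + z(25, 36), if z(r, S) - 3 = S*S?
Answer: 33749/26 ≈ 1298.0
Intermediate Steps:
z(r, S) = 3 + S**2 (z(r, S) = 3 + S*S = 3 + S**2)
M(Y, y) = 2*y/(-18 + Y) (M(Y, y) = (2*y)/(-18 + Y) = 2*y/(-18 + Y))
M(70, -25) + z(25, 36) = 2*(-25)/(-18 + 70) + (3 + 36**2) = 2*(-25)/52 + (3 + 1296) = 2*(-25)*(1/52) + 1299 = -25/26 + 1299 = 33749/26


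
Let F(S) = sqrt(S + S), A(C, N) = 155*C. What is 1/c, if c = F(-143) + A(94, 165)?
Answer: 7285/106142593 - I*sqrt(286)/212285186 ≈ 6.8634e-5 - 7.9664e-8*I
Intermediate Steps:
F(S) = sqrt(2)*sqrt(S) (F(S) = sqrt(2*S) = sqrt(2)*sqrt(S))
c = 14570 + I*sqrt(286) (c = sqrt(2)*sqrt(-143) + 155*94 = sqrt(2)*(I*sqrt(143)) + 14570 = I*sqrt(286) + 14570 = 14570 + I*sqrt(286) ≈ 14570.0 + 16.912*I)
1/c = 1/(14570 + I*sqrt(286))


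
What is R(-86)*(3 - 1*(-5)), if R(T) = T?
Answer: -688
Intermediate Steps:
R(-86)*(3 - 1*(-5)) = -86*(3 - 1*(-5)) = -86*(3 + 5) = -86*8 = -688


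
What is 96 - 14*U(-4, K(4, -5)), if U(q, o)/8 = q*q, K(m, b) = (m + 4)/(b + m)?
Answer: -1696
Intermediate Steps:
K(m, b) = (4 + m)/(b + m)
U(q, o) = 8*q² (U(q, o) = 8*(q*q) = 8*q²)
96 - 14*U(-4, K(4, -5)) = 96 - 112*(-4)² = 96 - 112*16 = 96 - 14*128 = 96 - 1792 = -1696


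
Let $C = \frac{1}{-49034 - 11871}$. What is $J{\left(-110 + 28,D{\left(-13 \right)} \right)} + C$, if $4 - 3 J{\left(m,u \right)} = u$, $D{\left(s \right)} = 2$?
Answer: $\frac{121807}{182715} \approx 0.66665$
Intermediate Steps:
$J{\left(m,u \right)} = \frac{4}{3} - \frac{u}{3}$
$C = - \frac{1}{60905}$ ($C = \frac{1}{-60905} = - \frac{1}{60905} \approx -1.6419 \cdot 10^{-5}$)
$J{\left(-110 + 28,D{\left(-13 \right)} \right)} + C = \left(\frac{4}{3} - \frac{2}{3}\right) - \frac{1}{60905} = \frac{2}{3} - \frac{1}{60905} = \frac{121807}{182715}$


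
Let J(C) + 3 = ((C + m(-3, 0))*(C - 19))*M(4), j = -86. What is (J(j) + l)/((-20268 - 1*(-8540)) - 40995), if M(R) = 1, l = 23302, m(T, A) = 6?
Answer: -31699/52723 ≈ -0.60124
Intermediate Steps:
J(C) = -3 + (-19 + C)*(6 + C) (J(C) = -3 + ((C + 6)*(C - 19))*1 = -3 + ((6 + C)*(-19 + C))*1 = -3 + ((-19 + C)*(6 + C))*1 = -3 + (-19 + C)*(6 + C))
(J(j) + l)/((-20268 - 1*(-8540)) - 40995) = ((-117 + (-86)² - 13*(-86)) + 23302)/((-20268 - 1*(-8540)) - 40995) = ((-117 + 7396 + 1118) + 23302)/((-20268 + 8540) - 40995) = (8397 + 23302)/(-11728 - 40995) = 31699/(-52723) = 31699*(-1/52723) = -31699/52723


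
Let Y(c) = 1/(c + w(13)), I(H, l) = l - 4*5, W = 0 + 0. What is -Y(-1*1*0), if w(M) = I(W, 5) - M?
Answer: 1/28 ≈ 0.035714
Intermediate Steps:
W = 0
I(H, l) = -20 + l (I(H, l) = l - 20 = -20 + l)
w(M) = -15 - M (w(M) = (-20 + 5) - M = -15 - M)
Y(c) = 1/(-28 + c) (Y(c) = 1/(c + (-15 - 1*13)) = 1/(c + (-15 - 13)) = 1/(c - 28) = 1/(-28 + c))
-Y(-1*1*0) = -1/(-28 - 1*1*0) = -1/(-28 - 1*0) = -1/(-28 + 0) = -1/(-28) = -1*(-1/28) = 1/28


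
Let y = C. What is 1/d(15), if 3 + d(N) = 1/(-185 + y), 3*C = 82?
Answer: -473/1422 ≈ -0.33263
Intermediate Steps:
C = 82/3 (C = (⅓)*82 = 82/3 ≈ 27.333)
y = 82/3 ≈ 27.333
d(N) = -1422/473 (d(N) = -3 + 1/(-185 + 82/3) = -3 + 1/(-473/3) = -3 - 3/473 = -1422/473)
1/d(15) = 1/(-1422/473) = -473/1422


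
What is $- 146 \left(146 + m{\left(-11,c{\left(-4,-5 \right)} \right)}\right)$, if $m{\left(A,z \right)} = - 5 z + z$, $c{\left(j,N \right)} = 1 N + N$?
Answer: $-27156$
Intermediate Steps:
$c{\left(j,N \right)} = 2 N$ ($c{\left(j,N \right)} = N + N = 2 N$)
$m{\left(A,z \right)} = - 4 z$
$- 146 \left(146 + m{\left(-11,c{\left(-4,-5 \right)} \right)}\right) = - 146 \left(146 - 4 \cdot 2 \left(-5\right)\right) = - 146 \left(146 - -40\right) = - 146 \left(146 + 40\right) = \left(-146\right) 186 = -27156$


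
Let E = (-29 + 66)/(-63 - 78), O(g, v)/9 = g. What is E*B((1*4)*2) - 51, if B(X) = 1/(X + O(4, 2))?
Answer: -316441/6204 ≈ -51.006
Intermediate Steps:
O(g, v) = 9*g
E = -37/141 (E = 37/(-141) = 37*(-1/141) = -37/141 ≈ -0.26241)
B(X) = 1/(36 + X) (B(X) = 1/(X + 9*4) = 1/(X + 36) = 1/(36 + X))
E*B((1*4)*2) - 51 = -37/(141*(36 + (1*4)*2)) - 51 = -37/(141*(36 + 4*2)) - 51 = -37/(141*(36 + 8)) - 51 = -37/141/44 - 51 = -37/141*1/44 - 51 = -37/6204 - 51 = -316441/6204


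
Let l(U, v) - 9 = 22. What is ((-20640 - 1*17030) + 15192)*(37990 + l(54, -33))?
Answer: -854636038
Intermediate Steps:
l(U, v) = 31 (l(U, v) = 9 + 22 = 31)
((-20640 - 1*17030) + 15192)*(37990 + l(54, -33)) = ((-20640 - 1*17030) + 15192)*(37990 + 31) = ((-20640 - 17030) + 15192)*38021 = (-37670 + 15192)*38021 = -22478*38021 = -854636038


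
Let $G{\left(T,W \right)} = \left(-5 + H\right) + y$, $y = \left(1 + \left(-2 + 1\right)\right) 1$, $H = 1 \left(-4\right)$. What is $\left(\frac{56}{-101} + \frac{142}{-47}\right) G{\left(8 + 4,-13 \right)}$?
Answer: $\frac{152766}{4747} \approx 32.182$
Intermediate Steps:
$H = -4$
$y = 0$ ($y = \left(1 - 1\right) 1 = 0 \cdot 1 = 0$)
$G{\left(T,W \right)} = -9$ ($G{\left(T,W \right)} = \left(-5 - 4\right) + 0 = -9 + 0 = -9$)
$\left(\frac{56}{-101} + \frac{142}{-47}\right) G{\left(8 + 4,-13 \right)} = \left(\frac{56}{-101} + \frac{142}{-47}\right) \left(-9\right) = \left(56 \left(- \frac{1}{101}\right) + 142 \left(- \frac{1}{47}\right)\right) \left(-9\right) = \left(- \frac{56}{101} - \frac{142}{47}\right) \left(-9\right) = \left(- \frac{16974}{4747}\right) \left(-9\right) = \frac{152766}{4747}$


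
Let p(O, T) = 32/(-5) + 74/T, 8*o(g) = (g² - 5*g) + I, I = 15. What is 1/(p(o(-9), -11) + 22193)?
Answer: 55/1219893 ≈ 4.5086e-5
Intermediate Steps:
o(g) = 15/8 - 5*g/8 + g²/8 (o(g) = ((g² - 5*g) + 15)/8 = (15 + g² - 5*g)/8 = 15/8 - 5*g/8 + g²/8)
p(O, T) = -32/5 + 74/T (p(O, T) = 32*(-⅕) + 74/T = -32/5 + 74/T)
1/(p(o(-9), -11) + 22193) = 1/((-32/5 + 74/(-11)) + 22193) = 1/((-32/5 + 74*(-1/11)) + 22193) = 1/((-32/5 - 74/11) + 22193) = 1/(-722/55 + 22193) = 1/(1219893/55) = 55/1219893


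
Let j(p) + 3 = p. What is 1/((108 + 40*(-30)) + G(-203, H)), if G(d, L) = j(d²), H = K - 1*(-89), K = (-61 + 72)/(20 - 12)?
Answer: 1/40114 ≈ 2.4929e-5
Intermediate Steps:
K = 11/8 ≈ 1.3750
H = 723/8 (H = 11/8 - 1*(-89) = 11/8 + 89 = 723/8 ≈ 90.375)
j(p) = -3 + p
G(d, L) = -3 + d²
1/((108 + 40*(-30)) + G(-203, H)) = 1/((108 + 40*(-30)) + (-3 + (-203)²)) = 1/((108 - 1200) + (-3 + 41209)) = 1/(-1092 + 41206) = 1/40114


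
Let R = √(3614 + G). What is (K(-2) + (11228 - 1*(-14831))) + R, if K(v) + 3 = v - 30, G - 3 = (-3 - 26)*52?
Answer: 26024 + √2109 ≈ 26070.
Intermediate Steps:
G = -1505 (G = 3 + (-3 - 26)*52 = 3 - 29*52 = 3 - 1508 = -1505)
K(v) = -33 + v (K(v) = -3 + (v - 30) = -3 + (-30 + v) = -33 + v)
R = √2109 (R = √(3614 - 1505) = √2109 ≈ 45.924)
(K(-2) + (11228 - 1*(-14831))) + R = ((-33 - 2) + (11228 - 1*(-14831))) + √2109 = (-35 + (11228 + 14831)) + √2109 = (-35 + 26059) + √2109 = 26024 + √2109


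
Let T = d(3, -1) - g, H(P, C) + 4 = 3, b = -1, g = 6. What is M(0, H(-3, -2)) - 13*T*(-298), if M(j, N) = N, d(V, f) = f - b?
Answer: -23245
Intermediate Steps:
d(V, f) = 1 + f (d(V, f) = f - 1*(-1) = f + 1 = 1 + f)
H(P, C) = -1 (H(P, C) = -4 + 3 = -1)
T = -6 (T = (1 - 1) - 1*6 = 0 - 6 = -6)
M(0, H(-3, -2)) - 13*T*(-298) = -1 - 13*(-6)*(-298) = -1 + 78*(-298) = -1 - 23244 = -23245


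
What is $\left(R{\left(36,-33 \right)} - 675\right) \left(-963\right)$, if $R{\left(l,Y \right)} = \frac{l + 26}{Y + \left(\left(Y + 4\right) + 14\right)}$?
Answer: $\frac{5210151}{8} \approx 6.5127 \cdot 10^{5}$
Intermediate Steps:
$R{\left(l,Y \right)} = \frac{26 + l}{18 + 2 Y}$ ($R{\left(l,Y \right)} = \frac{26 + l}{Y + \left(\left(4 + Y\right) + 14\right)} = \frac{26 + l}{Y + \left(18 + Y\right)} = \frac{26 + l}{18 + 2 Y}$)
$\left(R{\left(36,-33 \right)} - 675\right) \left(-963\right) = \left(\frac{26 + 36}{2 \left(9 - 33\right)} - 675\right) \left(-963\right) = \left(\frac{1}{2} \frac{1}{-24} \cdot 62 - 675\right) \left(-963\right) = \left(\frac{1}{2} \left(- \frac{1}{24}\right) 62 - 675\right) \left(-963\right) = \left(- \frac{31}{24} - 675\right) \left(-963\right) = \left(- \frac{16231}{24}\right) \left(-963\right) = \frac{5210151}{8}$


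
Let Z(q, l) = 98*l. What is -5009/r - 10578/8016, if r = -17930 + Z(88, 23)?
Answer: -5236191/5235784 ≈ -1.0001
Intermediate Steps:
r = -15676 (r = -17930 + 98*23 = -17930 + 2254 = -15676)
-5009/r - 10578/8016 = -5009/(-15676) - 10578/8016 = -5009*(-1/15676) - 10578*1/8016 = 5009/15676 - 1763/1336 = -5236191/5235784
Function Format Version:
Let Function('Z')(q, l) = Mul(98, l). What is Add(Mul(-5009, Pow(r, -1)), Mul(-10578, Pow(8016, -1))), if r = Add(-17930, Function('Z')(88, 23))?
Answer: Rational(-5236191, 5235784) ≈ -1.0001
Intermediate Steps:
r = -15676 (r = Add(-17930, Mul(98, 23)) = Add(-17930, 2254) = -15676)
Add(Mul(-5009, Pow(r, -1)), Mul(-10578, Pow(8016, -1))) = Add(Mul(-5009, Pow(-15676, -1)), Mul(-10578, Pow(8016, -1))) = Add(Mul(-5009, Rational(-1, 15676)), Mul(-10578, Rational(1, 8016))) = Add(Rational(5009, 15676), Rational(-1763, 1336)) = Rational(-5236191, 5235784)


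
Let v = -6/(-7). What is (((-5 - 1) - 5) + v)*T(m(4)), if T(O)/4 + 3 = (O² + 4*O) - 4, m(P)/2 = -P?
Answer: -7100/7 ≈ -1014.3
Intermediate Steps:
v = 6/7 (v = -6*(-⅐) = 6/7 ≈ 0.85714)
m(P) = -2*P (m(P) = 2*(-P) = -2*P)
T(O) = -28 + 4*O² + 16*O (T(O) = -12 + 4*((O² + 4*O) - 4) = -12 + 4*(-4 + O² + 4*O) = -12 + (-16 + 4*O² + 16*O) = -28 + 4*O² + 16*O)
(((-5 - 1) - 5) + v)*T(m(4)) = (((-5 - 1) - 5) + 6/7)*(-28 + 4*(-2*4)² + 16*(-2*4)) = ((-6 - 5) + 6/7)*(-28 + 4*(-8)² + 16*(-8)) = (-11 + 6/7)*(-28 + 4*64 - 128) = -71*(-28 + 256 - 128)/7 = -71/7*100 = -7100/7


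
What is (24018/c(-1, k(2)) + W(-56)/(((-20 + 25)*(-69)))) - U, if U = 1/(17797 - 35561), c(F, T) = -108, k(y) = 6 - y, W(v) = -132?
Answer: -4081748711/18385740 ≈ -222.01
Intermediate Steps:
U = -1/17764 (U = 1/(-17764) = -1/17764 ≈ -5.6294e-5)
(24018/c(-1, k(2)) + W(-56)/(((-20 + 25)*(-69)))) - U = (24018/(-108) - 132*(-1/(69*(-20 + 25)))) - 1*(-1/17764) = (24018*(-1/108) - 132/(5*(-69))) + 1/17764 = (-4003/18 - 132/(-345)) + 1/17764 = (-4003/18 - 132*(-1/345)) + 1/17764 = (-4003/18 + 44/115) + 1/17764 = -459553/2070 + 1/17764 = -4081748711/18385740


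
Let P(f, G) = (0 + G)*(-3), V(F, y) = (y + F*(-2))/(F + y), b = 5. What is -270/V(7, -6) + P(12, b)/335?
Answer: 1803/134 ≈ 13.455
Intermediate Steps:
V(F, y) = (y - 2*F)/(F + y)
P(f, G) = -3*G (P(f, G) = G*(-3) = -3*G)
-270/V(7, -6) + P(12, b)/335 = -270*(7 - 6)/(-6 - 2*7) - 3*5/335 = -270/(-6 - 14) - 15*1/335 = -270/(1*(-20)) - 3/67 = -270/(-20) - 3/67 = -270*(-1/20) - 3/67 = 27/2 - 3/67 = 1803/134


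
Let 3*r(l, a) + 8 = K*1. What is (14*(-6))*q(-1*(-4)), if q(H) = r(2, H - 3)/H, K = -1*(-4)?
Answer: 28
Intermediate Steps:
K = 4
r(l, a) = -4/3 (r(l, a) = -8/3 + (4*1)/3 = -8/3 + (⅓)*4 = -8/3 + 4/3 = -4/3)
q(H) = -4/(3*H)
(14*(-6))*q(-1*(-4)) = (14*(-6))*(-4/(3*((-1*(-4))))) = -(-112)/4 = -84*(-⅓) = 28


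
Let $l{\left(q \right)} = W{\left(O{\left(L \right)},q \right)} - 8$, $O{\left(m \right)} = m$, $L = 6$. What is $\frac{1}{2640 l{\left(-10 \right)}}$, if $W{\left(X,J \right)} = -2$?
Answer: $- \frac{1}{26400} \approx -3.7879 \cdot 10^{-5}$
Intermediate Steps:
$l{\left(q \right)} = -10$ ($l{\left(q \right)} = -2 - 8 = -10$)
$\frac{1}{2640 l{\left(-10 \right)}} = \frac{1}{2640 \left(-10\right)} = \frac{1}{-26400} = - \frac{1}{26400}$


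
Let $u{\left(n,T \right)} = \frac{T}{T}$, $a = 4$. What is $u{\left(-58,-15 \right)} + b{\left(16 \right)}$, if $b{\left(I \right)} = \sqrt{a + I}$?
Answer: $1 + 2 \sqrt{5} \approx 5.4721$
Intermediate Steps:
$u{\left(n,T \right)} = 1$
$b{\left(I \right)} = \sqrt{4 + I}$
$u{\left(-58,-15 \right)} + b{\left(16 \right)} = 1 + \sqrt{4 + 16} = 1 + \sqrt{20} = 1 + 2 \sqrt{5}$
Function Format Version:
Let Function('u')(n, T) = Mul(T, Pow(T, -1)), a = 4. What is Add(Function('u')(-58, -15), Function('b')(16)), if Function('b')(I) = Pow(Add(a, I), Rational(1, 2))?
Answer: Add(1, Mul(2, Pow(5, Rational(1, 2)))) ≈ 5.4721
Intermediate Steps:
Function('u')(n, T) = 1
Function('b')(I) = Pow(Add(4, I), Rational(1, 2))
Add(Function('u')(-58, -15), Function('b')(16)) = Add(1, Pow(Add(4, 16), Rational(1, 2))) = Add(1, Pow(20, Rational(1, 2))) = Add(1, Mul(2, Pow(5, Rational(1, 2))))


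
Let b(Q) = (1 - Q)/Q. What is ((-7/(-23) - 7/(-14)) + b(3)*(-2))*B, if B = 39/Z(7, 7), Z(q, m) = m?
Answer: 3835/322 ≈ 11.910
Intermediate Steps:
B = 39/7 ≈ 5.5714
b(Q) = (1 - Q)/Q
((-7/(-23) - 7/(-14)) + b(3)*(-2))*B = ((-7/(-23) - 7/(-14)) + ((1 - 1*3)/3)*(-2))*(39/7) = ((-7*(-1/23) - 7*(-1/14)) + ((1 - 3)/3)*(-2))*(39/7) = ((7/23 + 1/2) + ((1/3)*(-2))*(-2))*(39/7) = (37/46 - 2/3*(-2))*(39/7) = (37/46 + 4/3)*(39/7) = (295/138)*(39/7) = 3835/322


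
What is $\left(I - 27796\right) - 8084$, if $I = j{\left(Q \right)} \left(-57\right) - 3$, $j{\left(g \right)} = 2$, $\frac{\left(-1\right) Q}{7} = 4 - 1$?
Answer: $-35997$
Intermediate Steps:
$Q = -21$ ($Q = - 7 \left(4 - 1\right) = \left(-7\right) 3 = -21$)
$I = -117$ ($I = 2 \left(-57\right) - 3 = -114 - 3 = -117$)
$\left(I - 27796\right) - 8084 = \left(-117 - 27796\right) - 8084 = -27913 - 8084 = -35997$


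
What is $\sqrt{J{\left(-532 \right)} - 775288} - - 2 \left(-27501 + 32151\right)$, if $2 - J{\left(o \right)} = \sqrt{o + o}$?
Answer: $9300 + \sqrt{-775286 - 2 i \sqrt{266}} \approx 9300.0 - 880.5 i$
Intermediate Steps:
$J{\left(o \right)} = 2 - \sqrt{2} \sqrt{o}$ ($J{\left(o \right)} = 2 - \sqrt{o + o} = 2 - \sqrt{2 o} = 2 - \sqrt{2} \sqrt{o}$)
$\sqrt{J{\left(-532 \right)} - 775288} - - 2 \left(-27501 + 32151\right) = \sqrt{\left(2 - \sqrt{2} \sqrt{-532}\right) - 775288} - - 2 \left(-27501 + 32151\right) = \sqrt{\left(2 - \sqrt{2} \cdot 2 i \sqrt{133}\right) - 775288} - \left(-2\right) 4650 = \sqrt{\left(2 - 2 i \sqrt{266}\right) - 775288} - -9300 = \sqrt{-775286 - 2 i \sqrt{266}} + 9300 = 9300 + \sqrt{-775286 - 2 i \sqrt{266}}$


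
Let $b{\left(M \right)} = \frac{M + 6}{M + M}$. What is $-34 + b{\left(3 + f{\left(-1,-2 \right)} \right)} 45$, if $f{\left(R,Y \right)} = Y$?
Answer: $\frac{247}{2} \approx 123.5$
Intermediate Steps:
$b{\left(M \right)} = \frac{6 + M}{2 M}$
$-34 + b{\left(3 + f{\left(-1,-2 \right)} \right)} 45 = -34 + \frac{6 + \left(3 - 2\right)}{2 \left(3 - 2\right)} 45 = -34 + \frac{6 + 1}{2 \cdot 1} \cdot 45 = -34 + \frac{1}{2} \cdot 1 \cdot 7 \cdot 45 = -34 + \frac{7}{2} \cdot 45 = -34 + \frac{315}{2} = \frac{247}{2}$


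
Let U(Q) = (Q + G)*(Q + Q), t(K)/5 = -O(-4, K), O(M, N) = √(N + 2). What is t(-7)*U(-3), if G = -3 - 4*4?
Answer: -660*I*√5 ≈ -1475.8*I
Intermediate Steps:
O(M, N) = √(2 + N)
t(K) = -5*√(2 + K) (t(K) = 5*(-√(2 + K)) = -5*√(2 + K))
G = -19 (G = -3 - 16 = -19)
U(Q) = 2*Q*(-19 + Q) (U(Q) = (Q - 19)*(Q + Q) = (-19 + Q)*(2*Q) = 2*Q*(-19 + Q))
t(-7)*U(-3) = (-5*√(2 - 7))*(2*(-3)*(-19 - 3)) = (-5*I*√5)*(2*(-3)*(-22)) = -5*I*√5*132 = -660*I*√5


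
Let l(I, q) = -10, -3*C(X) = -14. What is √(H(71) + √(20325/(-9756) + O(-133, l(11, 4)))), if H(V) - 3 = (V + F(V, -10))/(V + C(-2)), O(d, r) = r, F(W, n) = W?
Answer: √(9046404 + 309174*I*√435)/1362 ≈ 2.3308 + 0.74569*I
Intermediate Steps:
C(X) = 14/3 (C(X) = -⅓*(-14) = 14/3)
H(V) = 3 + 2*V/(14/3 + V) (H(V) = 3 + (V + V)/(V + 14/3) = 3 + (2*V)/(14/3 + V) = 3 + 2*V/(14/3 + V))
√(H(71) + √(20325/(-9756) + O(-133, l(11, 4)))) = √(3*(14 + 5*71)/(14 + 3*71) + √(20325/(-9756) - 10)) = √(3*(14 + 355)/(14 + 213) + √(20325*(-1/9756) - 10)) = √(3*369/227 + √(-25/12 - 10)) = √(3*(1/227)*369 + √(-145/12)) = √(1107/227 + I*√435/6)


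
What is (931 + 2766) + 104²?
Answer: 14513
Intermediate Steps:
(931 + 2766) + 104² = 3697 + 10816 = 14513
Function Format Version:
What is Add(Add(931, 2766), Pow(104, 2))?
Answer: 14513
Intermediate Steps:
Add(Add(931, 2766), Pow(104, 2)) = Add(3697, 10816) = 14513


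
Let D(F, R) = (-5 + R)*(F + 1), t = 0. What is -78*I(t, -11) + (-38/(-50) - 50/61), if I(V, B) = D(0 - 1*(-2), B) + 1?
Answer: 5590559/1525 ≈ 3665.9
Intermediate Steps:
D(F, R) = (1 + F)*(-5 + R) (D(F, R) = (-5 + R)*(1 + F) = (1 + F)*(-5 + R))
I(V, B) = -14 + 3*B (I(V, B) = (-5 + B - 5*(0 - 1*(-2)) + (0 - 1*(-2))*B) + 1 = (-5 + B - 5*(0 + 2) + (0 + 2)*B) + 1 = (-5 + B - 5*2 + 2*B) + 1 = (-5 + B - 10 + 2*B) + 1 = (-15 + 3*B) + 1 = -14 + 3*B)
-78*I(t, -11) + (-38/(-50) - 50/61) = -78*(-14 + 3*(-11)) + (-38/(-50) - 50/61) = -78*(-14 - 33) + (-38*(-1/50) - 50*1/61) = -78*(-47) + (19/25 - 50/61) = 3666 - 91/1525 = 5590559/1525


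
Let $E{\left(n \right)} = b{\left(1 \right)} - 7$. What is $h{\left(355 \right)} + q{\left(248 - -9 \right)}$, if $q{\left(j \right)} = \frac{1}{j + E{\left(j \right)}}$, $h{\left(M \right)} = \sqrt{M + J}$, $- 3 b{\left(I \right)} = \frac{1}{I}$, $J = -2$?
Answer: $\frac{3}{749} + \sqrt{353} \approx 18.792$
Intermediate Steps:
$b{\left(I \right)} = - \frac{1}{3 I}$
$h{\left(M \right)} = \sqrt{-2 + M}$ ($h{\left(M \right)} = \sqrt{M - 2} = \sqrt{-2 + M}$)
$E{\left(n \right)} = - \frac{22}{3}$ ($E{\left(n \right)} = - \frac{1}{3 \cdot 1} - 7 = \left(- \frac{1}{3}\right) 1 - 7 = - \frac{1}{3} - 7 = - \frac{22}{3}$)
$q{\left(j \right)} = \frac{1}{- \frac{22}{3} + j}$ ($q{\left(j \right)} = \frac{1}{j - \frac{22}{3}} = \frac{1}{- \frac{22}{3} + j}$)
$h{\left(355 \right)} + q{\left(248 - -9 \right)} = \sqrt{-2 + 355} + \frac{3}{-22 + 3 \left(248 - -9\right)} = \sqrt{353} + \frac{3}{-22 + 3 \left(248 + 9\right)} = \sqrt{353} + \frac{3}{-22 + 3 \cdot 257} = \sqrt{353} + \frac{3}{-22 + 771} = \sqrt{353} + \frac{3}{749} = \frac{3}{749} + \sqrt{353}$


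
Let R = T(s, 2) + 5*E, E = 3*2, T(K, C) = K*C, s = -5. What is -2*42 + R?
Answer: -64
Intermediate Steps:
T(K, C) = C*K
E = 6
R = 20 (R = 2*(-5) + 5*6 = -10 + 30 = 20)
-2*42 + R = -2*42 + 20 = -84 + 20 = -64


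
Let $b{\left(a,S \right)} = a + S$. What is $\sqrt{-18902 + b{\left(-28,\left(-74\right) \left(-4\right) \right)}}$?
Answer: $11 i \sqrt{154} \approx 136.51 i$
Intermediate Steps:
$b{\left(a,S \right)} = S + a$
$\sqrt{-18902 + b{\left(-28,\left(-74\right) \left(-4\right) \right)}} = \sqrt{-18902 - -268} = \sqrt{-18902 + \left(296 - 28\right)} = \sqrt{-18902 + 268} = \sqrt{-18634} = 11 i \sqrt{154}$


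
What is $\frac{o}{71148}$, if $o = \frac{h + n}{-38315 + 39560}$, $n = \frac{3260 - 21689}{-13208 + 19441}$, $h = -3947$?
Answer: $- \frac{1231004}{27605726379} \approx -4.4592 \cdot 10^{-5}$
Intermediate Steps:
$n = - \frac{18429}{6233} \approx -2.9567$
$o = - \frac{4924016}{1552017}$ ($o = \frac{-3947 - \frac{18429}{6233}}{-38315 + 39560} = - \frac{24620080}{6233 \cdot 1245} = \left(- \frac{24620080}{6233}\right) \frac{1}{1245} = - \frac{4924016}{1552017} \approx -3.1727$)
$\frac{o}{71148} = - \frac{4924016}{1552017 \cdot 71148} = \left(- \frac{4924016}{1552017}\right) \frac{1}{71148} = - \frac{1231004}{27605726379}$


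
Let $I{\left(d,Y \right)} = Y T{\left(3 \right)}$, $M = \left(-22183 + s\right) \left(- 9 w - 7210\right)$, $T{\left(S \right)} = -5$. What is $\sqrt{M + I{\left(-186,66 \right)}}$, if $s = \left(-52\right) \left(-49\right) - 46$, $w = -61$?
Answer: $\sqrt{131094811} \approx 11450.0$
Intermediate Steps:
$s = 2502$ ($s = 2548 - 46 = 2502$)
$M = 131095141$ ($M = \left(-22183 + 2502\right) \left(\left(-9\right) \left(-61\right) - 7210\right) = - 19681 \left(549 - 7210\right) = \left(-19681\right) \left(-6661\right) = 131095141$)
$I{\left(d,Y \right)} = - 5 Y$ ($I{\left(d,Y \right)} = Y \left(-5\right) = - 5 Y$)
$\sqrt{M + I{\left(-186,66 \right)}} = \sqrt{131095141 - 330} = \sqrt{131094811}$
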